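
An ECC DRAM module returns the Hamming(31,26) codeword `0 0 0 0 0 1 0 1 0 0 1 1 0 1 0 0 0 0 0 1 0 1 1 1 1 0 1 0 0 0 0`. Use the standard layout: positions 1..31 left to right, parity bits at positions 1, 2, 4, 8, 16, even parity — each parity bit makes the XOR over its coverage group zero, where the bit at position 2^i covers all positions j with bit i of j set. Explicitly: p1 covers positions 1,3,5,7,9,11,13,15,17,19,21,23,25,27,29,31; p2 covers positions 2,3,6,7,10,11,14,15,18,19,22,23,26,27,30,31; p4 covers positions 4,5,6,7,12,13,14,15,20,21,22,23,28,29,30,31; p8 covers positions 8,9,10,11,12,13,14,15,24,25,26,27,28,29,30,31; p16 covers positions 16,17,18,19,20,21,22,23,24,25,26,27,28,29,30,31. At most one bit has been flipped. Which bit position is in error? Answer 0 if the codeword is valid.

s1: b1⊕b3⊕b5⊕b7⊕b9⊕b11⊕b13⊕b15⊕b17⊕b19⊕b21⊕b23⊕b25⊕b27⊕b29⊕b31 = 0⊕0⊕0⊕0⊕0⊕1⊕0⊕0⊕0⊕0⊕0⊕1⊕1⊕1⊕0⊕0 = 0
s2: b2⊕b3⊕b6⊕b7⊕b10⊕b11⊕b14⊕b15⊕b18⊕b19⊕b22⊕b23⊕b26⊕b27⊕b30⊕b31 = 0⊕0⊕1⊕0⊕0⊕1⊕1⊕0⊕0⊕0⊕1⊕1⊕0⊕1⊕0⊕0 = 0
s4: b4⊕b5⊕b6⊕b7⊕b12⊕b13⊕b14⊕b15⊕b20⊕b21⊕b22⊕b23⊕b28⊕b29⊕b30⊕b31 = 0⊕0⊕1⊕0⊕1⊕0⊕1⊕0⊕1⊕0⊕1⊕1⊕0⊕0⊕0⊕0 = 0
s8: b8⊕b9⊕b10⊕b11⊕b12⊕b13⊕b14⊕b15⊕b24⊕b25⊕b26⊕b27⊕b28⊕b29⊕b30⊕b31 = 1⊕0⊕0⊕1⊕1⊕0⊕1⊕0⊕1⊕1⊕0⊕1⊕0⊕0⊕0⊕0 = 1
s16: b16⊕b17⊕b18⊕b19⊕b20⊕b21⊕b22⊕b23⊕b24⊕b25⊕b26⊕b27⊕b28⊕b29⊕b30⊕b31 = 0⊕0⊕0⊕0⊕1⊕0⊕1⊕1⊕1⊕1⊕0⊕1⊕0⊕0⊕0⊕0 = 0
Syndrome (s16...s1) = 01000 → position 8.

8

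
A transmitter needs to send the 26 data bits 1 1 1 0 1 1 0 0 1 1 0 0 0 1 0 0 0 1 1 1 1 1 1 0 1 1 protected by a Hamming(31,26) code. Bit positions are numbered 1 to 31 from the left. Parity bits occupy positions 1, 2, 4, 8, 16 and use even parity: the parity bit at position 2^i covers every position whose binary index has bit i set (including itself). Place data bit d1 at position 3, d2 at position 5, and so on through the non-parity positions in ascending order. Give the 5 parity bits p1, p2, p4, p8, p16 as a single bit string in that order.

10011

Place data bits at non-power-of-two positions: b3=1, b5=1, b6=1, b7=0, b9=1, b10=1, b11=0, b12=0, b13=1, b14=1, b15=0, b17=0, b18=0, b19=1, b20=0, b21=0, b22=0, b23=1, b24=1, b25=1, b26=1, b27=1, b28=1, b29=0, b30=1, b31=1.
p1 = XOR of data positions {3,5,7,9,11,13,15,17,19,21,23,25,27,29,31} = 1⊕1⊕0⊕1⊕0⊕1⊕0⊕0⊕1⊕0⊕1⊕1⊕1⊕0⊕1 = 1
p2 = XOR of data positions {3,6,7,10,11,14,15,18,19,22,23,26,27,30,31} = 1⊕1⊕0⊕1⊕0⊕1⊕0⊕0⊕1⊕0⊕1⊕1⊕1⊕1⊕1 = 0
p4 = XOR of data positions {5,6,7,12,13,14,15,20,21,22,23,28,29,30,31} = 1⊕1⊕0⊕0⊕1⊕1⊕0⊕0⊕0⊕0⊕1⊕1⊕0⊕1⊕1 = 0
p8 = XOR of data positions {9,10,11,12,13,14,15,24,25,26,27,28,29,30,31} = 1⊕1⊕0⊕0⊕1⊕1⊕0⊕1⊕1⊕1⊕1⊕1⊕0⊕1⊕1 = 1
p16 = XOR of data positions {17,18,19,20,21,22,23,24,25,26,27,28,29,30,31} = 0⊕0⊕1⊕0⊕0⊕0⊕1⊕1⊕1⊕1⊕1⊕1⊕0⊕1⊕1 = 1
Parity bits p1,p2,p4,p8,p16 = 10011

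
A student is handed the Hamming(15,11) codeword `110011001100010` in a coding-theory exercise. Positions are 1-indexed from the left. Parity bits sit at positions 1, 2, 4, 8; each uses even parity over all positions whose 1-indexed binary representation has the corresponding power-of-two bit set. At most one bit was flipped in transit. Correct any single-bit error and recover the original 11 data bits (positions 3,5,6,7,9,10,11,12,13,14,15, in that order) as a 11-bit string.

s1: b1⊕b3⊕b5⊕b7⊕b9⊕b11⊕b13⊕b15 = 1⊕0⊕1⊕0⊕1⊕0⊕0⊕0 = 1
s2: b2⊕b3⊕b6⊕b7⊕b10⊕b11⊕b14⊕b15 = 1⊕0⊕1⊕0⊕1⊕0⊕1⊕0 = 0
s4: b4⊕b5⊕b6⊕b7⊕b12⊕b13⊕b14⊕b15 = 0⊕1⊕1⊕0⊕0⊕0⊕1⊕0 = 1
s8: b8⊕b9⊕b10⊕b11⊕b12⊕b13⊕b14⊕b15 = 0⊕1⊕1⊕0⊕0⊕0⊕1⊕0 = 1
Syndrome (s8...s1) = 1101 → position 13.
Flip bit 13: corrected codeword = 110011001100110
Data bits at positions 3,5,6,7,9,10,11,12,13,14,15: 01101100110

01101100110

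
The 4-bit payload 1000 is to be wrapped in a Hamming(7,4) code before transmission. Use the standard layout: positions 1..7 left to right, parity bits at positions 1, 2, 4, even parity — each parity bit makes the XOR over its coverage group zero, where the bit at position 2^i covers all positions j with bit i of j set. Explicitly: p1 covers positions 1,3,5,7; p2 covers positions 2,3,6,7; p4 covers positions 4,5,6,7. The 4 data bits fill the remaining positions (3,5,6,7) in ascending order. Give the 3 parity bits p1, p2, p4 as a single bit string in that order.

Place data bits at non-power-of-two positions: b3=1, b5=0, b6=0, b7=0.
p1 = XOR of data positions {3,5,7} = 1⊕0⊕0 = 1
p2 = XOR of data positions {3,6,7} = 1⊕0⊕0 = 1
p4 = XOR of data positions {5,6,7} = 0⊕0⊕0 = 0
Parity bits p1,p2,p4 = 110

110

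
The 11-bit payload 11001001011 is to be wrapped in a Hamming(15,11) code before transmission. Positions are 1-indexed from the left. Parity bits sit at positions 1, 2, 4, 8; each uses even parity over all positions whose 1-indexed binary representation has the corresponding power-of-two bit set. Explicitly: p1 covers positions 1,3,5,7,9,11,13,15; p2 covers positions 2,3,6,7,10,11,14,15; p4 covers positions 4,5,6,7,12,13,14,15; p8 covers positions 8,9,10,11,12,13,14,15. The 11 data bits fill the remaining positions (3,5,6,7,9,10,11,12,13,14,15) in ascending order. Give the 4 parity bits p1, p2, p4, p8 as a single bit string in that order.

0100

Place data bits at non-power-of-two positions: b3=1, b5=1, b6=0, b7=0, b9=1, b10=0, b11=0, b12=1, b13=0, b14=1, b15=1.
p1 = XOR of data positions {3,5,7,9,11,13,15} = 1⊕1⊕0⊕1⊕0⊕0⊕1 = 0
p2 = XOR of data positions {3,6,7,10,11,14,15} = 1⊕0⊕0⊕0⊕0⊕1⊕1 = 1
p4 = XOR of data positions {5,6,7,12,13,14,15} = 1⊕0⊕0⊕1⊕0⊕1⊕1 = 0
p8 = XOR of data positions {9,10,11,12,13,14,15} = 1⊕0⊕0⊕1⊕0⊕1⊕1 = 0
Parity bits p1,p2,p4,p8 = 0100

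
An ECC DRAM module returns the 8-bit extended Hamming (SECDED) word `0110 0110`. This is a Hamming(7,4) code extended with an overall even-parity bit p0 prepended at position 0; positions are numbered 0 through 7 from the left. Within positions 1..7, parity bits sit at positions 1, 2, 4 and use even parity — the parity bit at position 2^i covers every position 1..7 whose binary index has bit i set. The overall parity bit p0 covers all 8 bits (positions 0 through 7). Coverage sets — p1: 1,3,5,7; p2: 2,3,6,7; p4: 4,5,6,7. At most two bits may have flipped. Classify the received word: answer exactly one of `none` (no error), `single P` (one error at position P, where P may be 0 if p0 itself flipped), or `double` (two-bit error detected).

s1: b1⊕b3⊕b5⊕b7 = 1⊕0⊕1⊕0 = 0
s2: b2⊕b3⊕b6⊕b7 = 1⊕0⊕1⊕0 = 0
s4: b4⊕b5⊕b6⊕b7 = 0⊕1⊕1⊕0 = 0
Syndrome (s4...s1) = 000 → position 0 (no error).
Overall parity (XOR of all 8 bits, including p0): 0⊕1⊕1⊕0⊕0⊕1⊕1⊕0 = 0
Overall=0, syndrome position=0 → no error.

none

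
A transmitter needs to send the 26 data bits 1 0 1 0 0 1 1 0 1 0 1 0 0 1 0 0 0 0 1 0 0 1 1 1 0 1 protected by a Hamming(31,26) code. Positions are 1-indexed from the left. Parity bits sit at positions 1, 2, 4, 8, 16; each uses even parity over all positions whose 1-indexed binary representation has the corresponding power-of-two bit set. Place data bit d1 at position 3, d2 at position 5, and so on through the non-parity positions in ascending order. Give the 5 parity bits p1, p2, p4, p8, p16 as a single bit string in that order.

Place data bits at non-power-of-two positions: b3=1, b5=0, b6=1, b7=0, b9=0, b10=1, b11=1, b12=0, b13=1, b14=0, b15=1, b17=0, b18=0, b19=1, b20=0, b21=0, b22=0, b23=0, b24=1, b25=0, b26=0, b27=1, b28=1, b29=1, b30=0, b31=1.
p1 = XOR of data positions {3,5,7,9,11,13,15,17,19,21,23,25,27,29,31} = 1⊕0⊕0⊕0⊕1⊕1⊕1⊕0⊕1⊕0⊕0⊕0⊕1⊕1⊕1 = 0
p2 = XOR of data positions {3,6,7,10,11,14,15,18,19,22,23,26,27,30,31} = 1⊕1⊕0⊕1⊕1⊕0⊕1⊕0⊕1⊕0⊕0⊕0⊕1⊕0⊕1 = 0
p4 = XOR of data positions {5,6,7,12,13,14,15,20,21,22,23,28,29,30,31} = 0⊕1⊕0⊕0⊕1⊕0⊕1⊕0⊕0⊕0⊕0⊕1⊕1⊕0⊕1 = 0
p8 = XOR of data positions {9,10,11,12,13,14,15,24,25,26,27,28,29,30,31} = 0⊕1⊕1⊕0⊕1⊕0⊕1⊕1⊕0⊕0⊕1⊕1⊕1⊕0⊕1 = 1
p16 = XOR of data positions {17,18,19,20,21,22,23,24,25,26,27,28,29,30,31} = 0⊕0⊕1⊕0⊕0⊕0⊕0⊕1⊕0⊕0⊕1⊕1⊕1⊕0⊕1 = 0
Parity bits p1,p2,p4,p8,p16 = 00010

00010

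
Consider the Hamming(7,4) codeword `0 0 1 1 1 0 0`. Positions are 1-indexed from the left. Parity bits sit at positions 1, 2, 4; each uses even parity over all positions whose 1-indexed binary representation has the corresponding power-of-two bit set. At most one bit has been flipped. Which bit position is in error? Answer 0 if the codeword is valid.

2

s1: b1⊕b3⊕b5⊕b7 = 0⊕1⊕1⊕0 = 0
s2: b2⊕b3⊕b6⊕b7 = 0⊕1⊕0⊕0 = 1
s4: b4⊕b5⊕b6⊕b7 = 1⊕1⊕0⊕0 = 0
Syndrome (s4...s1) = 010 → position 2.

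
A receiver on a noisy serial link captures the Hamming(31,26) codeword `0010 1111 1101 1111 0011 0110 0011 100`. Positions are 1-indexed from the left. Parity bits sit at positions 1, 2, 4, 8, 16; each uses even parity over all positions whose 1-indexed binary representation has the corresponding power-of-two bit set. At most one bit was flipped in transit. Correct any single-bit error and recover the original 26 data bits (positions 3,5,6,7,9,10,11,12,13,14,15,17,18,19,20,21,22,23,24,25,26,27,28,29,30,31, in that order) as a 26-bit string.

s1: b1⊕b3⊕b5⊕b7⊕b9⊕b11⊕b13⊕b15⊕b17⊕b19⊕b21⊕b23⊕b25⊕b27⊕b29⊕b31 = 0⊕1⊕1⊕1⊕1⊕0⊕1⊕1⊕0⊕1⊕0⊕1⊕0⊕1⊕1⊕0 = 0
s2: b2⊕b3⊕b6⊕b7⊕b10⊕b11⊕b14⊕b15⊕b18⊕b19⊕b22⊕b23⊕b26⊕b27⊕b30⊕b31 = 0⊕1⊕1⊕1⊕1⊕0⊕1⊕1⊕0⊕1⊕1⊕1⊕0⊕1⊕0⊕0 = 0
s4: b4⊕b5⊕b6⊕b7⊕b12⊕b13⊕b14⊕b15⊕b20⊕b21⊕b22⊕b23⊕b28⊕b29⊕b30⊕b31 = 0⊕1⊕1⊕1⊕1⊕1⊕1⊕1⊕1⊕0⊕1⊕1⊕1⊕1⊕0⊕0 = 0
s8: b8⊕b9⊕b10⊕b11⊕b12⊕b13⊕b14⊕b15⊕b24⊕b25⊕b26⊕b27⊕b28⊕b29⊕b30⊕b31 = 1⊕1⊕1⊕0⊕1⊕1⊕1⊕1⊕0⊕0⊕0⊕1⊕1⊕1⊕0⊕0 = 0
s16: b16⊕b17⊕b18⊕b19⊕b20⊕b21⊕b22⊕b23⊕b24⊕b25⊕b26⊕b27⊕b28⊕b29⊕b30⊕b31 = 1⊕0⊕0⊕1⊕1⊕0⊕1⊕1⊕0⊕0⊕0⊕1⊕1⊕1⊕0⊕0 = 0
Syndrome (s16...s1) = 00000 → position 0 (no error).
No correction needed.
Data bits at positions 3,5,6,7,9,10,11,12,13,14,15,17,18,19,20,21,22,23,24,25,26,27,28,29,30,31: 11111101111001101100011100

11111101111001101100011100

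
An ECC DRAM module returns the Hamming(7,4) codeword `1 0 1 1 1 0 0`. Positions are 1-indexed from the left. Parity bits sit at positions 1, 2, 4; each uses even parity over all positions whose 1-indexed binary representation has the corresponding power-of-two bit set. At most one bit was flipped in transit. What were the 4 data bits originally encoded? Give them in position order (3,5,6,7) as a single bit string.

s1: b1⊕b3⊕b5⊕b7 = 1⊕1⊕1⊕0 = 1
s2: b2⊕b3⊕b6⊕b7 = 0⊕1⊕0⊕0 = 1
s4: b4⊕b5⊕b6⊕b7 = 1⊕1⊕0⊕0 = 0
Syndrome (s4...s1) = 011 → position 3.
Flip bit 3: corrected codeword = 1001100
Data bits at positions 3,5,6,7: 0100

0100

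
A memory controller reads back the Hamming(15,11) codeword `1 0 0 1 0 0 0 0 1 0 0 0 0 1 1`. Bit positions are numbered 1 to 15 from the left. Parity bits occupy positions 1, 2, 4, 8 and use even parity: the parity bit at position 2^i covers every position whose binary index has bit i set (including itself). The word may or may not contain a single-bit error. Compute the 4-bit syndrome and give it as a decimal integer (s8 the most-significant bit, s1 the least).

13

s1: b1⊕b3⊕b5⊕b7⊕b9⊕b11⊕b13⊕b15 = 1⊕0⊕0⊕0⊕1⊕0⊕0⊕1 = 1
s2: b2⊕b3⊕b6⊕b7⊕b10⊕b11⊕b14⊕b15 = 0⊕0⊕0⊕0⊕0⊕0⊕1⊕1 = 0
s4: b4⊕b5⊕b6⊕b7⊕b12⊕b13⊕b14⊕b15 = 1⊕0⊕0⊕0⊕0⊕0⊕1⊕1 = 1
s8: b8⊕b9⊕b10⊕b11⊕b12⊕b13⊕b14⊕b15 = 0⊕1⊕0⊕0⊕0⊕0⊕1⊕1 = 1
Syndrome (s8...s1) = 1101 → position 13.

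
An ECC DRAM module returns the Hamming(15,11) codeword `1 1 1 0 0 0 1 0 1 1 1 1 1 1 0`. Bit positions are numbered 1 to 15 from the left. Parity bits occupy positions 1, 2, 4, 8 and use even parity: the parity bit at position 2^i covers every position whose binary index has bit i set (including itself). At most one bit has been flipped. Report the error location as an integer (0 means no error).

0

s1: b1⊕b3⊕b5⊕b7⊕b9⊕b11⊕b13⊕b15 = 1⊕1⊕0⊕1⊕1⊕1⊕1⊕0 = 0
s2: b2⊕b3⊕b6⊕b7⊕b10⊕b11⊕b14⊕b15 = 1⊕1⊕0⊕1⊕1⊕1⊕1⊕0 = 0
s4: b4⊕b5⊕b6⊕b7⊕b12⊕b13⊕b14⊕b15 = 0⊕0⊕0⊕1⊕1⊕1⊕1⊕0 = 0
s8: b8⊕b9⊕b10⊕b11⊕b12⊕b13⊕b14⊕b15 = 0⊕1⊕1⊕1⊕1⊕1⊕1⊕0 = 0
Syndrome (s8...s1) = 0000 → position 0 (no error).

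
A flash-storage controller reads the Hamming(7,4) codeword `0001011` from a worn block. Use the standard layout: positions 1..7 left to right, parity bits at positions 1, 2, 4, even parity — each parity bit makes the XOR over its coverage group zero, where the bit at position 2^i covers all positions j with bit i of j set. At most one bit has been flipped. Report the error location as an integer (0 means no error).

s1: b1⊕b3⊕b5⊕b7 = 0⊕0⊕0⊕1 = 1
s2: b2⊕b3⊕b6⊕b7 = 0⊕0⊕1⊕1 = 0
s4: b4⊕b5⊕b6⊕b7 = 1⊕0⊕1⊕1 = 1
Syndrome (s4...s1) = 101 → position 5.

5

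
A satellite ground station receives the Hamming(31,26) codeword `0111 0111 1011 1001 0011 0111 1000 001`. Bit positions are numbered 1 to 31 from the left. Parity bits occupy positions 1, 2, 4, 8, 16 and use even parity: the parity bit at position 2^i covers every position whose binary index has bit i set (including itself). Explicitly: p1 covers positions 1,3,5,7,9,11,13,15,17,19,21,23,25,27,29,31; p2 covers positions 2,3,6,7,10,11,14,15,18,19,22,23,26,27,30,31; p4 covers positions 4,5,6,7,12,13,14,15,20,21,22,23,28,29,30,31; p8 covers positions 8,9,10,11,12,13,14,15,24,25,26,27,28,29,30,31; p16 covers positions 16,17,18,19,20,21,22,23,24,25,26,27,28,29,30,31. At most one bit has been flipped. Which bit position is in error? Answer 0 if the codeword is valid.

s1: b1⊕b3⊕b5⊕b7⊕b9⊕b11⊕b13⊕b15⊕b17⊕b19⊕b21⊕b23⊕b25⊕b27⊕b29⊕b31 = 0⊕1⊕0⊕1⊕1⊕1⊕1⊕0⊕0⊕1⊕0⊕1⊕1⊕0⊕0⊕1 = 1
s2: b2⊕b3⊕b6⊕b7⊕b10⊕b11⊕b14⊕b15⊕b18⊕b19⊕b22⊕b23⊕b26⊕b27⊕b30⊕b31 = 1⊕1⊕1⊕1⊕0⊕1⊕0⊕0⊕0⊕1⊕1⊕1⊕0⊕0⊕0⊕1 = 1
s4: b4⊕b5⊕b6⊕b7⊕b12⊕b13⊕b14⊕b15⊕b20⊕b21⊕b22⊕b23⊕b28⊕b29⊕b30⊕b31 = 1⊕0⊕1⊕1⊕1⊕1⊕0⊕0⊕1⊕0⊕1⊕1⊕0⊕0⊕0⊕1 = 1
s8: b8⊕b9⊕b10⊕b11⊕b12⊕b13⊕b14⊕b15⊕b24⊕b25⊕b26⊕b27⊕b28⊕b29⊕b30⊕b31 = 1⊕1⊕0⊕1⊕1⊕1⊕0⊕0⊕1⊕1⊕0⊕0⊕0⊕0⊕0⊕1 = 0
s16: b16⊕b17⊕b18⊕b19⊕b20⊕b21⊕b22⊕b23⊕b24⊕b25⊕b26⊕b27⊕b28⊕b29⊕b30⊕b31 = 1⊕0⊕0⊕1⊕1⊕0⊕1⊕1⊕1⊕1⊕0⊕0⊕0⊕0⊕0⊕1 = 0
Syndrome (s16...s1) = 00111 → position 7.

7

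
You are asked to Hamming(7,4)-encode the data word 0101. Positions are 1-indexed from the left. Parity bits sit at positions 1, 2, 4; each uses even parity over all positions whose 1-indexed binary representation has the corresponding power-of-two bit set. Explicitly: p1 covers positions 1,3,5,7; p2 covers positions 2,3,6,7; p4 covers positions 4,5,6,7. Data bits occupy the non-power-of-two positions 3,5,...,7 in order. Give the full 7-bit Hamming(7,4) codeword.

0100101

Place data bits at non-power-of-two positions: b3=0, b5=1, b6=0, b7=1.
p1 = XOR of data positions {3,5,7} = 0⊕1⊕1 = 0
p2 = XOR of data positions {3,6,7} = 0⊕0⊕1 = 1
p4 = XOR of data positions {5,6,7} = 1⊕0⊕1 = 0
Codeword b1..b7 = 0100101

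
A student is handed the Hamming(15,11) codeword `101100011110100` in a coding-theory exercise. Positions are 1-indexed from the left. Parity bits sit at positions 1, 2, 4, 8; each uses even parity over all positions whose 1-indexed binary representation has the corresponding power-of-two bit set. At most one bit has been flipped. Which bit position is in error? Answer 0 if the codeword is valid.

11

s1: b1⊕b3⊕b5⊕b7⊕b9⊕b11⊕b13⊕b15 = 1⊕1⊕0⊕0⊕1⊕1⊕1⊕0 = 1
s2: b2⊕b3⊕b6⊕b7⊕b10⊕b11⊕b14⊕b15 = 0⊕1⊕0⊕0⊕1⊕1⊕0⊕0 = 1
s4: b4⊕b5⊕b6⊕b7⊕b12⊕b13⊕b14⊕b15 = 1⊕0⊕0⊕0⊕0⊕1⊕0⊕0 = 0
s8: b8⊕b9⊕b10⊕b11⊕b12⊕b13⊕b14⊕b15 = 1⊕1⊕1⊕1⊕0⊕1⊕0⊕0 = 1
Syndrome (s8...s1) = 1011 → position 11.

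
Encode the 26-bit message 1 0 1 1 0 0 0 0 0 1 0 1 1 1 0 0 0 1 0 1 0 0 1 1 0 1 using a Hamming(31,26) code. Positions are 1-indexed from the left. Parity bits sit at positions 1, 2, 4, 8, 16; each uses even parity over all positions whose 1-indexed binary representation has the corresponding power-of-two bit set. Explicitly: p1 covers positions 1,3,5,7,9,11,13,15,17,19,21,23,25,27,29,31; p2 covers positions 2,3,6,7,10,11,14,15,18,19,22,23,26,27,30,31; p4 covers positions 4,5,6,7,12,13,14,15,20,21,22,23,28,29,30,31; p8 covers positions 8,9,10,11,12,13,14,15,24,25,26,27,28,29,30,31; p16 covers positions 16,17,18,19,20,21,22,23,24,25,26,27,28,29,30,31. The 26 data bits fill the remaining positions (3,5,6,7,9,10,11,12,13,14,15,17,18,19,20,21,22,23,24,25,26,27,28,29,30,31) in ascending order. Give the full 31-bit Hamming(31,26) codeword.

Place data bits at non-power-of-two positions: b3=1, b5=0, b6=1, b7=1, b9=0, b10=0, b11=0, b12=0, b13=0, b14=1, b15=0, b17=1, b18=1, b19=1, b20=0, b21=0, b22=0, b23=1, b24=0, b25=1, b26=0, b27=0, b28=1, b29=1, b30=0, b31=1.
p1 = XOR of data positions {3,5,7,9,11,13,15,17,19,21,23,25,27,29,31} = 1⊕0⊕1⊕0⊕0⊕0⊕0⊕1⊕1⊕0⊕1⊕1⊕0⊕1⊕1 = 0
p2 = XOR of data positions {3,6,7,10,11,14,15,18,19,22,23,26,27,30,31} = 1⊕1⊕1⊕0⊕0⊕1⊕0⊕1⊕1⊕0⊕1⊕0⊕0⊕0⊕1 = 0
p4 = XOR of data positions {5,6,7,12,13,14,15,20,21,22,23,28,29,30,31} = 0⊕1⊕1⊕0⊕0⊕1⊕0⊕0⊕0⊕0⊕1⊕1⊕1⊕0⊕1 = 1
p8 = XOR of data positions {9,10,11,12,13,14,15,24,25,26,27,28,29,30,31} = 0⊕0⊕0⊕0⊕0⊕1⊕0⊕0⊕1⊕0⊕0⊕1⊕1⊕0⊕1 = 1
p16 = XOR of data positions {17,18,19,20,21,22,23,24,25,26,27,28,29,30,31} = 1⊕1⊕1⊕0⊕0⊕0⊕1⊕0⊕1⊕0⊕0⊕1⊕1⊕0⊕1 = 0
Codeword b1..b31 = 0011011100000100111000101001101

0011011100000100111000101001101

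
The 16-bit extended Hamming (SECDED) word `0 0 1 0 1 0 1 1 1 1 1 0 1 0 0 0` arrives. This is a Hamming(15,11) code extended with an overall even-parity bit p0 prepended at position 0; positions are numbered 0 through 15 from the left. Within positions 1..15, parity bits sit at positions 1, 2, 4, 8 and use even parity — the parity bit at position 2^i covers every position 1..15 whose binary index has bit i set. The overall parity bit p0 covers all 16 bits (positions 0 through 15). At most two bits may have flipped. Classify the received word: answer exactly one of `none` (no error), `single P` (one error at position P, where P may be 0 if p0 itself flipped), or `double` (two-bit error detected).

none

s1: b1⊕b3⊕b5⊕b7⊕b9⊕b11⊕b13⊕b15 = 0⊕0⊕0⊕1⊕1⊕0⊕0⊕0 = 0
s2: b2⊕b3⊕b6⊕b7⊕b10⊕b11⊕b14⊕b15 = 1⊕0⊕1⊕1⊕1⊕0⊕0⊕0 = 0
s4: b4⊕b5⊕b6⊕b7⊕b12⊕b13⊕b14⊕b15 = 1⊕0⊕1⊕1⊕1⊕0⊕0⊕0 = 0
s8: b8⊕b9⊕b10⊕b11⊕b12⊕b13⊕b14⊕b15 = 1⊕1⊕1⊕0⊕1⊕0⊕0⊕0 = 0
Syndrome (s8...s1) = 0000 → position 0 (no error).
Overall parity (XOR of all 16 bits, including p0): 0⊕0⊕1⊕0⊕1⊕0⊕1⊕1⊕1⊕1⊕1⊕0⊕1⊕0⊕0⊕0 = 0
Overall=0, syndrome position=0 → no error.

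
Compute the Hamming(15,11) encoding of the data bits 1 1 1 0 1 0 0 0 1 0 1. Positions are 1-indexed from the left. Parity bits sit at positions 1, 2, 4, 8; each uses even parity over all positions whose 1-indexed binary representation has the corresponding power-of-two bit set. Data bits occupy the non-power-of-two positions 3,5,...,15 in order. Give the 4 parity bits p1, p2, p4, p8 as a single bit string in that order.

Place data bits at non-power-of-two positions: b3=1, b5=1, b6=1, b7=0, b9=1, b10=0, b11=0, b12=0, b13=1, b14=0, b15=1.
p1 = XOR of data positions {3,5,7,9,11,13,15} = 1⊕1⊕0⊕1⊕0⊕1⊕1 = 1
p2 = XOR of data positions {3,6,7,10,11,14,15} = 1⊕1⊕0⊕0⊕0⊕0⊕1 = 1
p4 = XOR of data positions {5,6,7,12,13,14,15} = 1⊕1⊕0⊕0⊕1⊕0⊕1 = 0
p8 = XOR of data positions {9,10,11,12,13,14,15} = 1⊕0⊕0⊕0⊕1⊕0⊕1 = 1
Parity bits p1,p2,p4,p8 = 1101

1101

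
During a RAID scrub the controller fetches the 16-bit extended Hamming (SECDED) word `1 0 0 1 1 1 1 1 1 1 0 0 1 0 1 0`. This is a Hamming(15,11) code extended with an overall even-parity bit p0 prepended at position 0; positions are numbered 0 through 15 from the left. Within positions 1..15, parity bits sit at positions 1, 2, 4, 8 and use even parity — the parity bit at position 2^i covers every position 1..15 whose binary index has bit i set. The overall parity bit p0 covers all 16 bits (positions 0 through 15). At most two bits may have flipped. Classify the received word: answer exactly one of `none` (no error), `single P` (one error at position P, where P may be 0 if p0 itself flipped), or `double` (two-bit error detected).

s1: b1⊕b3⊕b5⊕b7⊕b9⊕b11⊕b13⊕b15 = 0⊕1⊕1⊕1⊕1⊕0⊕0⊕0 = 0
s2: b2⊕b3⊕b6⊕b7⊕b10⊕b11⊕b14⊕b15 = 0⊕1⊕1⊕1⊕0⊕0⊕1⊕0 = 0
s4: b4⊕b5⊕b6⊕b7⊕b12⊕b13⊕b14⊕b15 = 1⊕1⊕1⊕1⊕1⊕0⊕1⊕0 = 0
s8: b8⊕b9⊕b10⊕b11⊕b12⊕b13⊕b14⊕b15 = 1⊕1⊕0⊕0⊕1⊕0⊕1⊕0 = 0
Syndrome (s8...s1) = 0000 → position 0 (no error).
Overall parity (XOR of all 16 bits, including p0): 1⊕0⊕0⊕1⊕1⊕1⊕1⊕1⊕1⊕1⊕0⊕0⊕1⊕0⊕1⊕0 = 0
Overall=0, syndrome position=0 → no error.

none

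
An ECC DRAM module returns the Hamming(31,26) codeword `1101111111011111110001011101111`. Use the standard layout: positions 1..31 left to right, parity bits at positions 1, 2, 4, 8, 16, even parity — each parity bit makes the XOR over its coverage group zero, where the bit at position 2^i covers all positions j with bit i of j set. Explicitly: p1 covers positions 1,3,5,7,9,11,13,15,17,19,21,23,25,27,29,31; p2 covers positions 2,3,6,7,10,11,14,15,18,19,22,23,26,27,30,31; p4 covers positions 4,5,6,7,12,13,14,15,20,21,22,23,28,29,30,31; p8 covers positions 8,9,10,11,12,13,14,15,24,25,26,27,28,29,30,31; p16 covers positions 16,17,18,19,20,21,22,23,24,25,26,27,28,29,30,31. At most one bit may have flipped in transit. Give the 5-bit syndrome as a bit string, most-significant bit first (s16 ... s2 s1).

s1: b1⊕b3⊕b5⊕b7⊕b9⊕b11⊕b13⊕b15⊕b17⊕b19⊕b21⊕b23⊕b25⊕b27⊕b29⊕b31 = 1⊕0⊕1⊕1⊕1⊕0⊕1⊕1⊕1⊕0⊕0⊕0⊕1⊕0⊕1⊕1 = 0
s2: b2⊕b3⊕b6⊕b7⊕b10⊕b11⊕b14⊕b15⊕b18⊕b19⊕b22⊕b23⊕b26⊕b27⊕b30⊕b31 = 1⊕0⊕1⊕1⊕1⊕0⊕1⊕1⊕1⊕0⊕1⊕0⊕1⊕0⊕1⊕1 = 1
s4: b4⊕b5⊕b6⊕b7⊕b12⊕b13⊕b14⊕b15⊕b20⊕b21⊕b22⊕b23⊕b28⊕b29⊕b30⊕b31 = 1⊕1⊕1⊕1⊕1⊕1⊕1⊕1⊕0⊕0⊕1⊕0⊕1⊕1⊕1⊕1 = 1
s8: b8⊕b9⊕b10⊕b11⊕b12⊕b13⊕b14⊕b15⊕b24⊕b25⊕b26⊕b27⊕b28⊕b29⊕b30⊕b31 = 1⊕1⊕1⊕0⊕1⊕1⊕1⊕1⊕1⊕1⊕1⊕0⊕1⊕1⊕1⊕1 = 0
s16: b16⊕b17⊕b18⊕b19⊕b20⊕b21⊕b22⊕b23⊕b24⊕b25⊕b26⊕b27⊕b28⊕b29⊕b30⊕b31 = 1⊕1⊕1⊕0⊕0⊕0⊕1⊕0⊕1⊕1⊕1⊕0⊕1⊕1⊕1⊕1 = 1
Syndrome (s16...s1) = 10110 → position 22.

10110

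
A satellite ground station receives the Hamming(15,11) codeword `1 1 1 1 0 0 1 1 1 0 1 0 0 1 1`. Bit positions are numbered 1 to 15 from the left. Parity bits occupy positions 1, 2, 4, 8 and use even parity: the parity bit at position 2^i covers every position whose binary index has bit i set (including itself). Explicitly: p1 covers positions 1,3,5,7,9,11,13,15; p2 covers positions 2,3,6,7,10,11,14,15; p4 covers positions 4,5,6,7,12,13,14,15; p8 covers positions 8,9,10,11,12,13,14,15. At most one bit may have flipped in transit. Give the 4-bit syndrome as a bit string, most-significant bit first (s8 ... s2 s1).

1000

s1: b1⊕b3⊕b5⊕b7⊕b9⊕b11⊕b13⊕b15 = 1⊕1⊕0⊕1⊕1⊕1⊕0⊕1 = 0
s2: b2⊕b3⊕b6⊕b7⊕b10⊕b11⊕b14⊕b15 = 1⊕1⊕0⊕1⊕0⊕1⊕1⊕1 = 0
s4: b4⊕b5⊕b6⊕b7⊕b12⊕b13⊕b14⊕b15 = 1⊕0⊕0⊕1⊕0⊕0⊕1⊕1 = 0
s8: b8⊕b9⊕b10⊕b11⊕b12⊕b13⊕b14⊕b15 = 1⊕1⊕0⊕1⊕0⊕0⊕1⊕1 = 1
Syndrome (s8...s1) = 1000 → position 8.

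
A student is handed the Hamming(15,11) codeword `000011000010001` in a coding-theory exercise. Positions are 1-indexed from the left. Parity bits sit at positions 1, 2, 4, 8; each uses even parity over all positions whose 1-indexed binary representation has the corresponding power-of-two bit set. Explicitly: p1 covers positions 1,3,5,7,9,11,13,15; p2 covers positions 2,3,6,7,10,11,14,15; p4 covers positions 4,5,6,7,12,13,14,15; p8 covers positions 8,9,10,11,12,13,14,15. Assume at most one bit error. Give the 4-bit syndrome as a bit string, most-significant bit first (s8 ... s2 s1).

0111

s1: b1⊕b3⊕b5⊕b7⊕b9⊕b11⊕b13⊕b15 = 0⊕0⊕1⊕0⊕0⊕1⊕0⊕1 = 1
s2: b2⊕b3⊕b6⊕b7⊕b10⊕b11⊕b14⊕b15 = 0⊕0⊕1⊕0⊕0⊕1⊕0⊕1 = 1
s4: b4⊕b5⊕b6⊕b7⊕b12⊕b13⊕b14⊕b15 = 0⊕1⊕1⊕0⊕0⊕0⊕0⊕1 = 1
s8: b8⊕b9⊕b10⊕b11⊕b12⊕b13⊕b14⊕b15 = 0⊕0⊕0⊕1⊕0⊕0⊕0⊕1 = 0
Syndrome (s8...s1) = 0111 → position 7.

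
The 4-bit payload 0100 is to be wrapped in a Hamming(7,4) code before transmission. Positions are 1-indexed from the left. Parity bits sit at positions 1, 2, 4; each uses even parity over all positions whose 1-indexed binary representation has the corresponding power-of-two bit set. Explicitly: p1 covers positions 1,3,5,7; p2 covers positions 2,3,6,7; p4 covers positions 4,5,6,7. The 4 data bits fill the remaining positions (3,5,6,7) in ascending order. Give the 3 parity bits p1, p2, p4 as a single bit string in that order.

101

Place data bits at non-power-of-two positions: b3=0, b5=1, b6=0, b7=0.
p1 = XOR of data positions {3,5,7} = 0⊕1⊕0 = 1
p2 = XOR of data positions {3,6,7} = 0⊕0⊕0 = 0
p4 = XOR of data positions {5,6,7} = 1⊕0⊕0 = 1
Parity bits p1,p2,p4 = 101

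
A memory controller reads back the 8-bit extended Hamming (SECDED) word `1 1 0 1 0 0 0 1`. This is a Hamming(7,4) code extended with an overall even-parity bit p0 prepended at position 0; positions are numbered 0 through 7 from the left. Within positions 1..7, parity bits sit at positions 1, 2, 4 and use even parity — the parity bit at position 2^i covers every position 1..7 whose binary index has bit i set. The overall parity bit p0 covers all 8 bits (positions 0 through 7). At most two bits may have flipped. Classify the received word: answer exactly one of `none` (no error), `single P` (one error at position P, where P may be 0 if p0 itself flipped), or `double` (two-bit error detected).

double

s1: b1⊕b3⊕b5⊕b7 = 1⊕1⊕0⊕1 = 1
s2: b2⊕b3⊕b6⊕b7 = 0⊕1⊕0⊕1 = 0
s4: b4⊕b5⊕b6⊕b7 = 0⊕0⊕0⊕1 = 1
Syndrome (s4...s1) = 101 → position 5.
Overall parity (XOR of all 8 bits, including p0): 1⊕1⊕0⊕1⊕0⊕0⊕0⊕1 = 0
Overall=0, syndrome position=5 → double-bit error detected (uncorrectable).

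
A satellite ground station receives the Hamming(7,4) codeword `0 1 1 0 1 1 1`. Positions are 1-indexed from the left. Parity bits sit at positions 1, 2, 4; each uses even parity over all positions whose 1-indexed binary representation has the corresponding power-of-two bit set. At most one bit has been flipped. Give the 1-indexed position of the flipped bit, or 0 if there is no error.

s1: b1⊕b3⊕b5⊕b7 = 0⊕1⊕1⊕1 = 1
s2: b2⊕b3⊕b6⊕b7 = 1⊕1⊕1⊕1 = 0
s4: b4⊕b5⊕b6⊕b7 = 0⊕1⊕1⊕1 = 1
Syndrome (s4...s1) = 101 → position 5.

5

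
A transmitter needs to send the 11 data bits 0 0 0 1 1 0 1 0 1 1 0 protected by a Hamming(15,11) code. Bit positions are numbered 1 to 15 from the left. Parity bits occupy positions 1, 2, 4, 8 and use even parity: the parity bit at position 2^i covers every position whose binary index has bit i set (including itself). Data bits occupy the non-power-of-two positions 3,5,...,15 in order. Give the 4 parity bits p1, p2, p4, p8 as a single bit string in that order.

0110

Place data bits at non-power-of-two positions: b3=0, b5=0, b6=0, b7=1, b9=1, b10=0, b11=1, b12=0, b13=1, b14=1, b15=0.
p1 = XOR of data positions {3,5,7,9,11,13,15} = 0⊕0⊕1⊕1⊕1⊕1⊕0 = 0
p2 = XOR of data positions {3,6,7,10,11,14,15} = 0⊕0⊕1⊕0⊕1⊕1⊕0 = 1
p4 = XOR of data positions {5,6,7,12,13,14,15} = 0⊕0⊕1⊕0⊕1⊕1⊕0 = 1
p8 = XOR of data positions {9,10,11,12,13,14,15} = 1⊕0⊕1⊕0⊕1⊕1⊕0 = 0
Parity bits p1,p2,p4,p8 = 0110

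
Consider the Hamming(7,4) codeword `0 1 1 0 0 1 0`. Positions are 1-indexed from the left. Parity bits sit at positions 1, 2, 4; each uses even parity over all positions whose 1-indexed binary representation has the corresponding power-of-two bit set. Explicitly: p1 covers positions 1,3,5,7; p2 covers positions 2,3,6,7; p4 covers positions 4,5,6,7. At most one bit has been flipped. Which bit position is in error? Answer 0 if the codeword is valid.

s1: b1⊕b3⊕b5⊕b7 = 0⊕1⊕0⊕0 = 1
s2: b2⊕b3⊕b6⊕b7 = 1⊕1⊕1⊕0 = 1
s4: b4⊕b5⊕b6⊕b7 = 0⊕0⊕1⊕0 = 1
Syndrome (s4...s1) = 111 → position 7.

7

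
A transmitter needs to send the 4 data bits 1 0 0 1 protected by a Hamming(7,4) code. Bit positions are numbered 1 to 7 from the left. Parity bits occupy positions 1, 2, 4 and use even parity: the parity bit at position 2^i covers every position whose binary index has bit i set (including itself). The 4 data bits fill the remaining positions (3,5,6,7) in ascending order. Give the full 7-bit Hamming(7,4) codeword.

Place data bits at non-power-of-two positions: b3=1, b5=0, b6=0, b7=1.
p1 = XOR of data positions {3,5,7} = 1⊕0⊕1 = 0
p2 = XOR of data positions {3,6,7} = 1⊕0⊕1 = 0
p4 = XOR of data positions {5,6,7} = 0⊕0⊕1 = 1
Codeword b1..b7 = 0011001

0011001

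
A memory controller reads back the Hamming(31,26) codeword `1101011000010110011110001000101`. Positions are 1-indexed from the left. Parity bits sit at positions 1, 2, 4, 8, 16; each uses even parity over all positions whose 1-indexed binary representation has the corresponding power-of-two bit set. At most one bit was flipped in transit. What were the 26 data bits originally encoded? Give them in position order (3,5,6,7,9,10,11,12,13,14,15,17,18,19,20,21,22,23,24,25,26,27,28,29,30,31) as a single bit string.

s1: b1⊕b3⊕b5⊕b7⊕b9⊕b11⊕b13⊕b15⊕b17⊕b19⊕b21⊕b23⊕b25⊕b27⊕b29⊕b31 = 1⊕0⊕0⊕1⊕0⊕0⊕0⊕1⊕0⊕1⊕1⊕0⊕1⊕0⊕1⊕1 = 0
s2: b2⊕b3⊕b6⊕b7⊕b10⊕b11⊕b14⊕b15⊕b18⊕b19⊕b22⊕b23⊕b26⊕b27⊕b30⊕b31 = 1⊕0⊕1⊕1⊕0⊕0⊕1⊕1⊕1⊕1⊕0⊕0⊕0⊕0⊕0⊕1 = 0
s4: b4⊕b5⊕b6⊕b7⊕b12⊕b13⊕b14⊕b15⊕b20⊕b21⊕b22⊕b23⊕b28⊕b29⊕b30⊕b31 = 1⊕0⊕1⊕1⊕1⊕0⊕1⊕1⊕1⊕1⊕0⊕0⊕0⊕1⊕0⊕1 = 0
s8: b8⊕b9⊕b10⊕b11⊕b12⊕b13⊕b14⊕b15⊕b24⊕b25⊕b26⊕b27⊕b28⊕b29⊕b30⊕b31 = 0⊕0⊕0⊕0⊕1⊕0⊕1⊕1⊕0⊕1⊕0⊕0⊕0⊕1⊕0⊕1 = 0
s16: b16⊕b17⊕b18⊕b19⊕b20⊕b21⊕b22⊕b23⊕b24⊕b25⊕b26⊕b27⊕b28⊕b29⊕b30⊕b31 = 0⊕0⊕1⊕1⊕1⊕1⊕0⊕0⊕0⊕1⊕0⊕0⊕0⊕1⊕0⊕1 = 1
Syndrome (s16...s1) = 10000 → position 16.
Flip bit 16: corrected codeword = 1101011000010111011110001000101
Data bits at positions 3,5,6,7,9,10,11,12,13,14,15,17,18,19,20,21,22,23,24,25,26,27,28,29,30,31: 00110001011011110001000101

00110001011011110001000101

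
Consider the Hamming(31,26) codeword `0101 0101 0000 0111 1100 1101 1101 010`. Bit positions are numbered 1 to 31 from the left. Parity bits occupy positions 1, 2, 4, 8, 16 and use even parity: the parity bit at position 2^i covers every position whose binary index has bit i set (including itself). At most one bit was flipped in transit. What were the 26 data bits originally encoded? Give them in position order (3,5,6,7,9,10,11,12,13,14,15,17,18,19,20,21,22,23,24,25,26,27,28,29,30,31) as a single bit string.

00100000011110011011101010

s1: b1⊕b3⊕b5⊕b7⊕b9⊕b11⊕b13⊕b15⊕b17⊕b19⊕b21⊕b23⊕b25⊕b27⊕b29⊕b31 = 0⊕0⊕0⊕0⊕0⊕0⊕0⊕1⊕1⊕0⊕1⊕0⊕1⊕0⊕0⊕0 = 0
s2: b2⊕b3⊕b6⊕b7⊕b10⊕b11⊕b14⊕b15⊕b18⊕b19⊕b22⊕b23⊕b26⊕b27⊕b30⊕b31 = 1⊕0⊕1⊕0⊕0⊕0⊕1⊕1⊕1⊕0⊕1⊕0⊕1⊕0⊕1⊕0 = 0
s4: b4⊕b5⊕b6⊕b7⊕b12⊕b13⊕b14⊕b15⊕b20⊕b21⊕b22⊕b23⊕b28⊕b29⊕b30⊕b31 = 1⊕0⊕1⊕0⊕0⊕0⊕1⊕1⊕0⊕1⊕1⊕0⊕1⊕0⊕1⊕0 = 0
s8: b8⊕b9⊕b10⊕b11⊕b12⊕b13⊕b14⊕b15⊕b24⊕b25⊕b26⊕b27⊕b28⊕b29⊕b30⊕b31 = 1⊕0⊕0⊕0⊕0⊕0⊕1⊕1⊕1⊕1⊕1⊕0⊕1⊕0⊕1⊕0 = 0
s16: b16⊕b17⊕b18⊕b19⊕b20⊕b21⊕b22⊕b23⊕b24⊕b25⊕b26⊕b27⊕b28⊕b29⊕b30⊕b31 = 1⊕1⊕1⊕0⊕0⊕1⊕1⊕0⊕1⊕1⊕1⊕0⊕1⊕0⊕1⊕0 = 0
Syndrome (s16...s1) = 00000 → position 0 (no error).
No correction needed.
Data bits at positions 3,5,6,7,9,10,11,12,13,14,15,17,18,19,20,21,22,23,24,25,26,27,28,29,30,31: 00100000011110011011101010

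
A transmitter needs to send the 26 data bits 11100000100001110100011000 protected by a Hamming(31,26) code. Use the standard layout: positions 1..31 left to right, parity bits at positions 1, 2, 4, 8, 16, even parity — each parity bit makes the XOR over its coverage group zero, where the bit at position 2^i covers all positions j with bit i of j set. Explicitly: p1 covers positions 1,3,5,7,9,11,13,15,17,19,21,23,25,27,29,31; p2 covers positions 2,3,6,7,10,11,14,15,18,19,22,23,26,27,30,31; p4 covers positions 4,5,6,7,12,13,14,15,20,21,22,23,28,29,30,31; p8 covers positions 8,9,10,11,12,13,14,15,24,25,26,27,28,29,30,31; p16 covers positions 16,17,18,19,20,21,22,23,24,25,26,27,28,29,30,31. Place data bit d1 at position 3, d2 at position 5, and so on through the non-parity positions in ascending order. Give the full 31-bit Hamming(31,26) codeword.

1111110100001000001110100011000

Place data bits at non-power-of-two positions: b3=1, b5=1, b6=1, b7=0, b9=0, b10=0, b11=0, b12=0, b13=1, b14=0, b15=0, b17=0, b18=0, b19=1, b20=1, b21=1, b22=0, b23=1, b24=0, b25=0, b26=0, b27=1, b28=1, b29=0, b30=0, b31=0.
p1 = XOR of data positions {3,5,7,9,11,13,15,17,19,21,23,25,27,29,31} = 1⊕1⊕0⊕0⊕0⊕1⊕0⊕0⊕1⊕1⊕1⊕0⊕1⊕0⊕0 = 1
p2 = XOR of data positions {3,6,7,10,11,14,15,18,19,22,23,26,27,30,31} = 1⊕1⊕0⊕0⊕0⊕0⊕0⊕0⊕1⊕0⊕1⊕0⊕1⊕0⊕0 = 1
p4 = XOR of data positions {5,6,7,12,13,14,15,20,21,22,23,28,29,30,31} = 1⊕1⊕0⊕0⊕1⊕0⊕0⊕1⊕1⊕0⊕1⊕1⊕0⊕0⊕0 = 1
p8 = XOR of data positions {9,10,11,12,13,14,15,24,25,26,27,28,29,30,31} = 0⊕0⊕0⊕0⊕1⊕0⊕0⊕0⊕0⊕0⊕1⊕1⊕0⊕0⊕0 = 1
p16 = XOR of data positions {17,18,19,20,21,22,23,24,25,26,27,28,29,30,31} = 0⊕0⊕1⊕1⊕1⊕0⊕1⊕0⊕0⊕0⊕1⊕1⊕0⊕0⊕0 = 0
Codeword b1..b31 = 1111110100001000001110100011000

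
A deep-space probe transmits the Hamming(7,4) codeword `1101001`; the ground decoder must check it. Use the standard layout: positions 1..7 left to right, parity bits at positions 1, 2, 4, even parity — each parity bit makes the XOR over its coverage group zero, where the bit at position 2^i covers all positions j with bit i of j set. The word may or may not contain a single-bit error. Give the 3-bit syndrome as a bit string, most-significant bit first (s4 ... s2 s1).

s1: b1⊕b3⊕b5⊕b7 = 1⊕0⊕0⊕1 = 0
s2: b2⊕b3⊕b6⊕b7 = 1⊕0⊕0⊕1 = 0
s4: b4⊕b5⊕b6⊕b7 = 1⊕0⊕0⊕1 = 0
Syndrome (s4...s1) = 000 → position 0 (no error).

000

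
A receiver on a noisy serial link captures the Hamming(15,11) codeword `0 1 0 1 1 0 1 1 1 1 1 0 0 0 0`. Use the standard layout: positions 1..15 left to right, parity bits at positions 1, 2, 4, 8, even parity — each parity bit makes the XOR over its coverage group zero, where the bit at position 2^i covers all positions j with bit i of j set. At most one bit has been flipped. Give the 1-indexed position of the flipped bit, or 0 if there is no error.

s1: b1⊕b3⊕b5⊕b7⊕b9⊕b11⊕b13⊕b15 = 0⊕0⊕1⊕1⊕1⊕1⊕0⊕0 = 0
s2: b2⊕b3⊕b6⊕b7⊕b10⊕b11⊕b14⊕b15 = 1⊕0⊕0⊕1⊕1⊕1⊕0⊕0 = 0
s4: b4⊕b5⊕b6⊕b7⊕b12⊕b13⊕b14⊕b15 = 1⊕1⊕0⊕1⊕0⊕0⊕0⊕0 = 1
s8: b8⊕b9⊕b10⊕b11⊕b12⊕b13⊕b14⊕b15 = 1⊕1⊕1⊕1⊕0⊕0⊕0⊕0 = 0
Syndrome (s8...s1) = 0100 → position 4.

4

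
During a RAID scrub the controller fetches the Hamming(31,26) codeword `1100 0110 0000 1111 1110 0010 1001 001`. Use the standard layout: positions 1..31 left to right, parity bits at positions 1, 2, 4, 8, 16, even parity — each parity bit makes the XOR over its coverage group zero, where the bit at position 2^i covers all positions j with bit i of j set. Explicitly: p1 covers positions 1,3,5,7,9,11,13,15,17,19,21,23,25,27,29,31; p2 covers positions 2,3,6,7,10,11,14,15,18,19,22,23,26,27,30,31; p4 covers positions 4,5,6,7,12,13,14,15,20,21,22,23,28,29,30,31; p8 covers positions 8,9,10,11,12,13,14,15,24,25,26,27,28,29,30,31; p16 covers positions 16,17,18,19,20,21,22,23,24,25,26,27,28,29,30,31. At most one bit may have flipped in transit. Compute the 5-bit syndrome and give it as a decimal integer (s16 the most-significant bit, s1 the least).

3

s1: b1⊕b3⊕b5⊕b7⊕b9⊕b11⊕b13⊕b15⊕b17⊕b19⊕b21⊕b23⊕b25⊕b27⊕b29⊕b31 = 1⊕0⊕0⊕1⊕0⊕0⊕1⊕1⊕1⊕1⊕0⊕1⊕1⊕0⊕0⊕1 = 1
s2: b2⊕b3⊕b6⊕b7⊕b10⊕b11⊕b14⊕b15⊕b18⊕b19⊕b22⊕b23⊕b26⊕b27⊕b30⊕b31 = 1⊕0⊕1⊕1⊕0⊕0⊕1⊕1⊕1⊕1⊕0⊕1⊕0⊕0⊕0⊕1 = 1
s4: b4⊕b5⊕b6⊕b7⊕b12⊕b13⊕b14⊕b15⊕b20⊕b21⊕b22⊕b23⊕b28⊕b29⊕b30⊕b31 = 0⊕0⊕1⊕1⊕0⊕1⊕1⊕1⊕0⊕0⊕0⊕1⊕1⊕0⊕0⊕1 = 0
s8: b8⊕b9⊕b10⊕b11⊕b12⊕b13⊕b14⊕b15⊕b24⊕b25⊕b26⊕b27⊕b28⊕b29⊕b30⊕b31 = 0⊕0⊕0⊕0⊕0⊕1⊕1⊕1⊕0⊕1⊕0⊕0⊕1⊕0⊕0⊕1 = 0
s16: b16⊕b17⊕b18⊕b19⊕b20⊕b21⊕b22⊕b23⊕b24⊕b25⊕b26⊕b27⊕b28⊕b29⊕b30⊕b31 = 1⊕1⊕1⊕1⊕0⊕0⊕0⊕1⊕0⊕1⊕0⊕0⊕1⊕0⊕0⊕1 = 0
Syndrome (s16...s1) = 00011 → position 3.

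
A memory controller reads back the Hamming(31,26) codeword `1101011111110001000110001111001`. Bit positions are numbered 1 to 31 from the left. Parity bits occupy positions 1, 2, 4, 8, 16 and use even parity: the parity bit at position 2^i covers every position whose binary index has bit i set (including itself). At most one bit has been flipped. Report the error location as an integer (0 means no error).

0

s1: b1⊕b3⊕b5⊕b7⊕b9⊕b11⊕b13⊕b15⊕b17⊕b19⊕b21⊕b23⊕b25⊕b27⊕b29⊕b31 = 1⊕0⊕0⊕1⊕1⊕1⊕0⊕0⊕0⊕0⊕1⊕0⊕1⊕1⊕0⊕1 = 0
s2: b2⊕b3⊕b6⊕b7⊕b10⊕b11⊕b14⊕b15⊕b18⊕b19⊕b22⊕b23⊕b26⊕b27⊕b30⊕b31 = 1⊕0⊕1⊕1⊕1⊕1⊕0⊕0⊕0⊕0⊕0⊕0⊕1⊕1⊕0⊕1 = 0
s4: b4⊕b5⊕b6⊕b7⊕b12⊕b13⊕b14⊕b15⊕b20⊕b21⊕b22⊕b23⊕b28⊕b29⊕b30⊕b31 = 1⊕0⊕1⊕1⊕1⊕0⊕0⊕0⊕1⊕1⊕0⊕0⊕1⊕0⊕0⊕1 = 0
s8: b8⊕b9⊕b10⊕b11⊕b12⊕b13⊕b14⊕b15⊕b24⊕b25⊕b26⊕b27⊕b28⊕b29⊕b30⊕b31 = 1⊕1⊕1⊕1⊕1⊕0⊕0⊕0⊕0⊕1⊕1⊕1⊕1⊕0⊕0⊕1 = 0
s16: b16⊕b17⊕b18⊕b19⊕b20⊕b21⊕b22⊕b23⊕b24⊕b25⊕b26⊕b27⊕b28⊕b29⊕b30⊕b31 = 1⊕0⊕0⊕0⊕1⊕1⊕0⊕0⊕0⊕1⊕1⊕1⊕1⊕0⊕0⊕1 = 0
Syndrome (s16...s1) = 00000 → position 0 (no error).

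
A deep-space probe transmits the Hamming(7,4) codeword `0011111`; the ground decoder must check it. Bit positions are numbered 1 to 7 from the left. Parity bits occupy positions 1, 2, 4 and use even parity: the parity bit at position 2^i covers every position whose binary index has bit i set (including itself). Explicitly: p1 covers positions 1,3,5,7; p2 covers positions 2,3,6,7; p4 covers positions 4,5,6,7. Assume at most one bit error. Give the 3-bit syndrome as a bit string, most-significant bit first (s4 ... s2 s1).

s1: b1⊕b3⊕b5⊕b7 = 0⊕1⊕1⊕1 = 1
s2: b2⊕b3⊕b6⊕b7 = 0⊕1⊕1⊕1 = 1
s4: b4⊕b5⊕b6⊕b7 = 1⊕1⊕1⊕1 = 0
Syndrome (s4...s1) = 011 → position 3.

011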